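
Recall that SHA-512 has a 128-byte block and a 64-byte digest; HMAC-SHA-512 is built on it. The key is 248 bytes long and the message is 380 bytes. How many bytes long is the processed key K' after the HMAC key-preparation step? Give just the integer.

128

Key is 248 > 128 bytes, so it is hashed to 64 bytes then zero-padded to 128: |K'| = 128.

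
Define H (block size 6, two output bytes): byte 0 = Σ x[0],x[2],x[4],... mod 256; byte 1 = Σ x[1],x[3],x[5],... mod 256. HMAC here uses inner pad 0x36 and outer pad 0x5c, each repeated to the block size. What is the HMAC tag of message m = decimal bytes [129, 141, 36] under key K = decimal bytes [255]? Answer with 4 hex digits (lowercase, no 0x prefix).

Key decimal bytes [255] = ff is 1 byte ≤ B = 6; zero-pad to 6 bytes: K' = ff 00 00 00 00 00.
K' ⊕ ipad = c9 36 36 36 36 36.  K' ⊕ opad = a3 5c 5c 5c 5c 5c.
Inner input = (K'⊕ipad) ∥ m = c9 36 36 36 36 36 ∥ 81 8d 24.
Inner hash: even-index sum = 474 mod 256 = 218; odd-index sum = 303 mod 256 = 47 → da 2f.
Outer input = (K'⊕opad) ∥ inner = a3 5c 5c 5c 5c 5c ∥ da 2f.
Outer hash (tag): even-index sum = 565 mod 256 = 53; odd-index sum = 323 mod 256 = 67 → 35 43.

3543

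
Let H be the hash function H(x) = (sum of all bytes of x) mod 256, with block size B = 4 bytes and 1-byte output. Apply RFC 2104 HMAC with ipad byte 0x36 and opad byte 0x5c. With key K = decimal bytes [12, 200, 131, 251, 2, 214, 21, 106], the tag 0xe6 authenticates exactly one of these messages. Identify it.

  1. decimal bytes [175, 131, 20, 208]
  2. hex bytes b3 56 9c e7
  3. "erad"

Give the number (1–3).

3

Key decimal bytes [12, 200, 131, 251, 2, 214, 21, 106] = 0c c8 83 fb 02 d6 15 6a is 8 bytes > B = 4, so hash it first: H(key) = a9, then zero-pad to 4 bytes: K' = a9 00 00 00.
K' ⊕ ipad = 9f 36 36 36; K' ⊕ opad = f5 5c 5c 5c.
m1: inner = H(9f 36 36 36 af 83 14 d0) = 57; tag = H(f5 5c 5c 5c 57) = 60
m2: inner = H(9f 36 36 36 b3 56 9c e7) = cd; tag = H(f5 5c 5c 5c cd) = d6
m3: inner = H(9f 36 36 36 65 72 61 64) = dd; tag = H(f5 5c 5c 5c dd) = e6 ← matches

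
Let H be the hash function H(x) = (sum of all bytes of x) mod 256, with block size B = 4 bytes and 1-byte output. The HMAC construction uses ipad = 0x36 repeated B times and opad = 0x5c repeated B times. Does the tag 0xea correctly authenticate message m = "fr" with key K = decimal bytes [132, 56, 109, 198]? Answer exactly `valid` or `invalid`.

valid

Key decimal bytes [132, 56, 109, 198] = 84 38 6d c6 is exactly B = 4 bytes: K' = 84 38 6d c6.
K' ⊕ ipad = b2 0e 5b f0; K' ⊕ opad = d8 64 31 9a.
Inner hash: sum = 178+14+91+240+102+114 = 739; mod 256 = 227 → e3.
Outer hash (recomputed tag): sum = 216+100+49+154+227 = 746; mod 256 = 234 → ea.
Recomputed tag = ea; claimed = ea → match.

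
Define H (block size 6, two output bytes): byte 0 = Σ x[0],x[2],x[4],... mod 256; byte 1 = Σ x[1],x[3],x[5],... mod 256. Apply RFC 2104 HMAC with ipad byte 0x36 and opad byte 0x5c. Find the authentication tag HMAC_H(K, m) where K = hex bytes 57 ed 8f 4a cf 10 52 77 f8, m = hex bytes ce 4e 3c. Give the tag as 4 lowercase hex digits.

9adc

Key hex bytes 57 ed 8f 4a cf 10 52 77 f8 is 9 bytes > B = 6, so hash it first: H(key) = ff be, then zero-pad to 6 bytes: K' = ff be 00 00 00 00.
K' ⊕ ipad = c9 88 36 36 36 36.  K' ⊕ opad = a3 e2 5c 5c 5c 5c.
Inner input = (K'⊕ipad) ∥ m = c9 88 36 36 36 36 ∥ ce 4e 3c.
Inner hash: even-index sum = 575 mod 256 = 63; odd-index sum = 322 mod 256 = 66 → 3f 42.
Outer input = (K'⊕opad) ∥ inner = a3 e2 5c 5c 5c 5c ∥ 3f 42.
Outer hash (tag): even-index sum = 410 mod 256 = 154; odd-index sum = 476 mod 256 = 220 → 9a dc.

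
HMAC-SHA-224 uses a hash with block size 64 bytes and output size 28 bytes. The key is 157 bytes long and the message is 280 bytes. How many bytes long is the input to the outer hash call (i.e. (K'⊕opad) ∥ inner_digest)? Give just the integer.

92

Key is 157 > 64 bytes, so it is hashed to 28 bytes then zero-padded to 64: |K'| = 64.
Outer input = (K'⊕opad) ∥ H(inner) → 64 + 28 = 92 bytes.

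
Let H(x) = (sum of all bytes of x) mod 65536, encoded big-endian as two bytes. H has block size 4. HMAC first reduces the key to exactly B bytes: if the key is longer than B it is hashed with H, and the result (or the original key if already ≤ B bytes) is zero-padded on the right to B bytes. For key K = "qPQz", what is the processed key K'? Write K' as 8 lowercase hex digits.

Key "qPQz" = 71 50 51 7a is exactly B = 4 bytes: K' = 71 50 51 7a.

7150517a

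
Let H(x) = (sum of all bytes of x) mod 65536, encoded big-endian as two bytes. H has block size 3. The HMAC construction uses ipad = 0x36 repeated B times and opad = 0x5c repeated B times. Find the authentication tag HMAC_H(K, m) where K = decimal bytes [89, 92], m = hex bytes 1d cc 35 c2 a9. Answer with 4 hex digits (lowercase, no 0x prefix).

Key decimal bytes [89, 92] = 59 5c is 2 bytes ≤ B = 3; zero-pad to 3 bytes: K' = 59 5c 00.
K' ⊕ ipad = 6f 6a 36.  K' ⊕ opad = 05 00 5c.
Inner input = (K'⊕ipad) ∥ m = 6f 6a 36 ∥ 1d cc 35 c2 a9.
Inner hash: sum = 111+106+54+29+204+53+194+169 = 920 → 03 98.
Outer input = (K'⊕opad) ∥ inner = 05 00 5c ∥ 03 98.
Outer hash (tag): sum = 5+0+92+3+152 = 252 → 00 fc.

00fc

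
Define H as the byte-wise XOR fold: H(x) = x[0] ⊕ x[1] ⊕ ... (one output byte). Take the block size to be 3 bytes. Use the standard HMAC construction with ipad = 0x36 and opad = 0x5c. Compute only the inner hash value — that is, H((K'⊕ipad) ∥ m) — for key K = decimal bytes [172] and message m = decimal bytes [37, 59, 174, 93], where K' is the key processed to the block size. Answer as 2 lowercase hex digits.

77

Key decimal bytes [172] = ac is 1 byte ≤ B = 3; zero-pad to 3 bytes: K' = ac 00 00.
K' ⊕ ipad = 9a 36 36.
Inner input = 9a 36 36 ∥ 25 3b ae 5d.
Inner hash: XOR 9a⊕36⊕36⊕25⊕3b⊕ae⊕5d = 77.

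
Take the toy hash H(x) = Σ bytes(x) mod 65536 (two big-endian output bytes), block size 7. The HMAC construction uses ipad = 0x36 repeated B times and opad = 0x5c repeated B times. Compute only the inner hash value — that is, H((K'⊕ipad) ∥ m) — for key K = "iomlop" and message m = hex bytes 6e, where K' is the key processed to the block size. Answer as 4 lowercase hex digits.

Key "iomlop" = 69 6f 6d 6c 6f 70 is 6 bytes ≤ B = 7; zero-pad to 7 bytes: K' = 69 6f 6d 6c 6f 70 00.
K' ⊕ ipad = 5f 59 5b 5a 59 46 36.
Inner input = 5f 59 5b 5a 59 46 36 ∥ 6e.
Inner hash: sum = 95+89+91+90+89+70+54+110 = 688 → 02 b0.

02b0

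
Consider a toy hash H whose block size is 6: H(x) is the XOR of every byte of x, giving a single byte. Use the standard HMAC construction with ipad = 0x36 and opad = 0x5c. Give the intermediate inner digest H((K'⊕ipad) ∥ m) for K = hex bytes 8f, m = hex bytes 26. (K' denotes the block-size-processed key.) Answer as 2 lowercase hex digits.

a9

Key hex bytes 8f is 1 byte ≤ B = 6; zero-pad to 6 bytes: K' = 8f 00 00 00 00 00.
K' ⊕ ipad = b9 36 36 36 36 36.
Inner input = b9 36 36 36 36 36 ∥ 26.
Inner hash: XOR b9⊕36⊕36⊕36⊕36⊕36⊕26 = a9.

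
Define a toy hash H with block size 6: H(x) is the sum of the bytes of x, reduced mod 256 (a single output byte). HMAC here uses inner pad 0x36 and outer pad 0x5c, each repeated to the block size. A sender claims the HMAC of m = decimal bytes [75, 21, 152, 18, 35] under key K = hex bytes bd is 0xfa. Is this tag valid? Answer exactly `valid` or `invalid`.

invalid

Key hex bytes bd is 1 byte ≤ B = 6; zero-pad to 6 bytes: K' = bd 00 00 00 00 00.
K' ⊕ ipad = 8b 36 36 36 36 36; K' ⊕ opad = e1 5c 5c 5c 5c 5c.
Inner hash: sum = 139+54+54+54+54+54+75+21+152+18+35 = 710; mod 256 = 198 → c6.
Outer hash (recomputed tag): sum = 225+92+92+92+92+92+198 = 883; mod 256 = 115 → 73.
Recomputed tag = 73; claimed = fa → mismatch.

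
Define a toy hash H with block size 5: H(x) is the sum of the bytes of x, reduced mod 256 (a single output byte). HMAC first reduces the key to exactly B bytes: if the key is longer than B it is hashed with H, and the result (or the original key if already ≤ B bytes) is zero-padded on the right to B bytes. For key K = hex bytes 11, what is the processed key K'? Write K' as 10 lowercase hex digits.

1100000000

Key hex bytes 11 is 1 byte ≤ B = 5; zero-pad to 5 bytes: K' = 11 00 00 00 00.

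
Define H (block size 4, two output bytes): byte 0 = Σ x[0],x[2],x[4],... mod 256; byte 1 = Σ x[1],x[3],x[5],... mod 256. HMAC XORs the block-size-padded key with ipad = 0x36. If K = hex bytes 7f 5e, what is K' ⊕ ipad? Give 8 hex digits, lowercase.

Key hex bytes 7f 5e is 2 bytes ≤ B = 4; zero-pad to 4 bytes: K' = 7f 5e 00 00.
XOR each byte with 0x36: 7f⊕36=49, 5e⊕36=68, 00⊕36=36, 00⊕36=36.

49683636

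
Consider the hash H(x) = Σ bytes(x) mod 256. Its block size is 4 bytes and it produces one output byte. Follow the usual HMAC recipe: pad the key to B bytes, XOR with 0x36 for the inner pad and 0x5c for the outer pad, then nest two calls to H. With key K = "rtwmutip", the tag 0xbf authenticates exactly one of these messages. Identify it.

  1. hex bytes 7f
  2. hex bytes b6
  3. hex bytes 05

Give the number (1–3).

Key "rtwmutip" = 72 74 77 6d 75 74 69 70 is 8 bytes > B = 4, so hash it first: H(key) = 8c, then zero-pad to 4 bytes: K' = 8c 00 00 00.
K' ⊕ ipad = ba 36 36 36; K' ⊕ opad = d0 5c 5c 5c.
m1: inner = H(ba 36 36 36 7f) = db; tag = H(d0 5c 5c 5c db) = bf ← matches
m2: inner = H(ba 36 36 36 b6) = 12; tag = H(d0 5c 5c 5c 12) = f6
m3: inner = H(ba 36 36 36 05) = 61; tag = H(d0 5c 5c 5c 61) = 45

1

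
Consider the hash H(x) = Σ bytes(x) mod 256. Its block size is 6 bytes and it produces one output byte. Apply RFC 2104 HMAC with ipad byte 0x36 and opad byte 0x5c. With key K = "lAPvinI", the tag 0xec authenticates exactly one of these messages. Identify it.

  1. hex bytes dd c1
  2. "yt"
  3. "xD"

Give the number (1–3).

Key "lAPvinI" = 6c 41 50 76 69 6e 49 is 7 bytes > B = 6, so hash it first: H(key) = 93, then zero-pad to 6 bytes: K' = 93 00 00 00 00 00.
K' ⊕ ipad = a5 36 36 36 36 36; K' ⊕ opad = cf 5c 5c 5c 5c 5c.
m1: inner = H(a5 36 36 36 36 36 dd c1) = 51; tag = H(cf 5c 5c 5c 5c 5c 51) = ec ← matches
m2: inner = H(a5 36 36 36 36 36 79 74) = a0; tag = H(cf 5c 5c 5c 5c 5c a0) = 3b
m3: inner = H(a5 36 36 36 36 36 78 44) = 6f; tag = H(cf 5c 5c 5c 5c 5c 6f) = 0a

1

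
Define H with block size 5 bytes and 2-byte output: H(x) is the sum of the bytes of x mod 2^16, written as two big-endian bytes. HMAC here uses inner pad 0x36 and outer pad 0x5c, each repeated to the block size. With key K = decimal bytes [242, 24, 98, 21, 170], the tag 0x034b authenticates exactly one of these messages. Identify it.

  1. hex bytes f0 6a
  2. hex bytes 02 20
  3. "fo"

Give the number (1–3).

Key decimal bytes [242, 24, 98, 21, 170] = f2 18 62 15 aa is exactly B = 5 bytes: K' = f2 18 62 15 aa.
K' ⊕ ipad = c4 2e 54 23 9c; K' ⊕ opad = ae 44 3e 49 f6.
m1: inner = H(c4 2e 54 23 9c f0 6a) = 03 5f; tag = H(ae 44 3e 49 f6 03 5f) = 02d1
m2: inner = H(c4 2e 54 23 9c 02 20) = 02 27; tag = H(ae 44 3e 49 f6 02 27) = 0298
m3: inner = H(c4 2e 54 23 9c 66 6f) = 02 da; tag = H(ae 44 3e 49 f6 02 da) = 034b ← matches

3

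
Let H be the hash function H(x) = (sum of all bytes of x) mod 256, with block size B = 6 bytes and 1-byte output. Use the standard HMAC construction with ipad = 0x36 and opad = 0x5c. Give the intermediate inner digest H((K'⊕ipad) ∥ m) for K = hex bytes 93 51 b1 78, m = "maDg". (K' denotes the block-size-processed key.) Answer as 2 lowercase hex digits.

c6

Key hex bytes 93 51 b1 78 is 4 bytes ≤ B = 6; zero-pad to 6 bytes: K' = 93 51 b1 78 00 00.
K' ⊕ ipad = a5 67 87 4e 36 36.
Inner input = a5 67 87 4e 36 36 ∥ 6d 61 44 67.
Inner hash: sum = 165+103+135+78+54+54+109+97+68+103 = 966; mod 256 = 198 → c6.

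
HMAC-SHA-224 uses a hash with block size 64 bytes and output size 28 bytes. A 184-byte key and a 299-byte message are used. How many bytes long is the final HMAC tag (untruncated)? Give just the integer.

28

The tag is one SHA-224 digest: 28 bytes.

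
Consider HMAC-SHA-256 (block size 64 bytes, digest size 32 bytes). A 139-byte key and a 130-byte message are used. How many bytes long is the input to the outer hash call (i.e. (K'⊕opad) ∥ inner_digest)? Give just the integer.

Key is 139 > 64 bytes, so it is hashed to 32 bytes then zero-padded to 64: |K'| = 64.
Outer input = (K'⊕opad) ∥ H(inner) → 64 + 32 = 96 bytes.

96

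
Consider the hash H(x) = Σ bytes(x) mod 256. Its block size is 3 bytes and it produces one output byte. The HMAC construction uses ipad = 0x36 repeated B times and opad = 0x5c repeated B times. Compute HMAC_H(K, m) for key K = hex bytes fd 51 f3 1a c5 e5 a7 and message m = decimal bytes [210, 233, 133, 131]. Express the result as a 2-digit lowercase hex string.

71

Key hex bytes fd 51 f3 1a c5 e5 a7 is 7 bytes > B = 3, so hash it first: H(key) = ac, then zero-pad to 3 bytes: K' = ac 00 00.
K' ⊕ ipad = 9a 36 36.  K' ⊕ opad = f0 5c 5c.
Inner input = (K'⊕ipad) ∥ m = 9a 36 36 ∥ d2 e9 85 83.
Inner hash: sum = 154+54+54+210+233+133+131 = 969; mod 256 = 201 → c9.
Outer input = (K'⊕opad) ∥ inner = f0 5c 5c ∥ c9.
Outer hash (tag): sum = 240+92+92+201 = 625; mod 256 = 113 → 71.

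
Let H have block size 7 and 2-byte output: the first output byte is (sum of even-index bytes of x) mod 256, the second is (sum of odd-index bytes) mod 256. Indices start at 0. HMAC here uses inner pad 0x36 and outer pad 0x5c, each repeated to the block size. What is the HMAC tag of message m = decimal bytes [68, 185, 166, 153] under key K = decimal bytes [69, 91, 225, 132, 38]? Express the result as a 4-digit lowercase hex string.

eb1d

Key decimal bytes [69, 91, 225, 132, 38] = 45 5b e1 84 26 is 5 bytes ≤ B = 7; zero-pad to 7 bytes: K' = 45 5b e1 84 26 00 00.
K' ⊕ ipad = 73 6d d7 b2 10 36 36.  K' ⊕ opad = 19 07 bd d8 7a 5c 5c.
Inner input = (K'⊕ipad) ∥ m = 73 6d d7 b2 10 36 36 ∥ 44 b9 a6 99.
Inner hash: even-index sum = 738 mod 256 = 226; odd-index sum = 575 mod 256 = 63 → e2 3f.
Outer input = (K'⊕opad) ∥ inner = 19 07 bd d8 7a 5c 5c ∥ e2 3f.
Outer hash (tag): even-index sum = 491 mod 256 = 235; odd-index sum = 541 mod 256 = 29 → eb 1d.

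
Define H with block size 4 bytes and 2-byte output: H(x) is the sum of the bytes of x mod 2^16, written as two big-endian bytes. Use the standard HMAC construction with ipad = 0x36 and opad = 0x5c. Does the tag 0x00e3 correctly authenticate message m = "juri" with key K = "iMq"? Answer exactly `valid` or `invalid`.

valid

Key "iMq" = 69 4d 71 is 3 bytes ≤ B = 4; zero-pad to 4 bytes: K' = 69 4d 71 00.
K' ⊕ ipad = 5f 7b 47 36; K' ⊕ opad = 35 11 2d 5c.
Inner hash: sum = 95+123+71+54+106+117+114+105 = 785 → 03 11.
Outer hash (recomputed tag): sum = 53+17+45+92+3+17 = 227 → 00 e3.
Recomputed tag = 00e3; claimed = 00e3 → match.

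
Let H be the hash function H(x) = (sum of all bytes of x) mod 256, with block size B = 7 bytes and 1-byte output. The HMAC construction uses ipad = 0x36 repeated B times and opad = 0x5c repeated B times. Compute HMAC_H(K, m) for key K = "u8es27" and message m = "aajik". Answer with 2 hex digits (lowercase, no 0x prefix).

Key "u8es27" = 75 38 65 73 32 37 is 6 bytes ≤ B = 7; zero-pad to 7 bytes: K' = 75 38 65 73 32 37 00.
K' ⊕ ipad = 43 0e 53 45 04 01 36.  K' ⊕ opad = 29 64 39 2f 6e 6b 5c.
Inner input = (K'⊕ipad) ∥ m = 43 0e 53 45 04 01 36 ∥ 61 61 6a 69 6b.
Inner hash: sum = 67+14+83+69+4+1+54+97+97+106+105+107 = 804; mod 256 = 36 → 24.
Outer input = (K'⊕opad) ∥ inner = 29 64 39 2f 6e 6b 5c ∥ 24.
Outer hash (tag): sum = 41+100+57+47+110+107+92+36 = 590; mod 256 = 78 → 4e.

4e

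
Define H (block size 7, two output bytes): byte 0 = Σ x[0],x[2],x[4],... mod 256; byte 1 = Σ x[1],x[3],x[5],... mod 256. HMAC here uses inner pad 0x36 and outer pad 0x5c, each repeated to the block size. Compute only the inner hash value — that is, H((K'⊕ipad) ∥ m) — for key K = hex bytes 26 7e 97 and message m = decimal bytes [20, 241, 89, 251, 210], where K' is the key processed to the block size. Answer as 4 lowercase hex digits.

09f3

Key hex bytes 26 7e 97 is 3 bytes ≤ B = 7; zero-pad to 7 bytes: K' = 26 7e 97 00 00 00 00.
K' ⊕ ipad = 10 48 a1 36 36 36 36.
Inner input = 10 48 a1 36 36 36 36 ∥ 14 f1 59 fb d2.
Inner hash: even-index sum = 777 mod 256 = 9; odd-index sum = 499 mod 256 = 243 → 09 f3.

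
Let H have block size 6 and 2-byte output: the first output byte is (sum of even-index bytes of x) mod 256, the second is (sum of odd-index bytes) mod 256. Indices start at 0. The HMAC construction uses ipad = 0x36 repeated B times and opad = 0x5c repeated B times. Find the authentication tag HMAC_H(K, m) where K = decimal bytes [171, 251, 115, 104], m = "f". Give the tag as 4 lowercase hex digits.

0098

Key decimal bytes [171, 251, 115, 104] = ab fb 73 68 is 4 bytes ≤ B = 6; zero-pad to 6 bytes: K' = ab fb 73 68 00 00.
K' ⊕ ipad = 9d cd 45 5e 36 36.  K' ⊕ opad = f7 a7 2f 34 5c 5c.
Inner input = (K'⊕ipad) ∥ m = 9d cd 45 5e 36 36 ∥ 66.
Inner hash: even-index sum = 382 mod 256 = 126; odd-index sum = 353 mod 256 = 97 → 7e 61.
Outer input = (K'⊕opad) ∥ inner = f7 a7 2f 34 5c 5c ∥ 7e 61.
Outer hash (tag): even-index sum = 512 mod 256 = 0; odd-index sum = 408 mod 256 = 152 → 00 98.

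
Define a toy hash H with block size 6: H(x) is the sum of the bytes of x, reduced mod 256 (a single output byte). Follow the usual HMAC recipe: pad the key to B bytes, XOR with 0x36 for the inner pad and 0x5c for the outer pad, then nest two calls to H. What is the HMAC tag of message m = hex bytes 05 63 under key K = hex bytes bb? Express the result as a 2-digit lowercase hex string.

Key hex bytes bb is 1 byte ≤ B = 6; zero-pad to 6 bytes: K' = bb 00 00 00 00 00.
K' ⊕ ipad = 8d 36 36 36 36 36.  K' ⊕ opad = e7 5c 5c 5c 5c 5c.
Inner input = (K'⊕ipad) ∥ m = 8d 36 36 36 36 36 ∥ 05 63.
Inner hash: sum = 141+54+54+54+54+54+5+99 = 515; mod 256 = 3 → 03.
Outer input = (K'⊕opad) ∥ inner = e7 5c 5c 5c 5c 5c ∥ 03.
Outer hash (tag): sum = 231+92+92+92+92+92+3 = 694; mod 256 = 182 → b6.

b6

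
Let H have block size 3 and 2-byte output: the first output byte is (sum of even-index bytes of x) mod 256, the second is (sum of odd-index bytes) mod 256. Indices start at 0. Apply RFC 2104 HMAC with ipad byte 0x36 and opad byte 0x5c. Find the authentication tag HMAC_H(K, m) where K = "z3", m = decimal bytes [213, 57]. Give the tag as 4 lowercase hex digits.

Key "z3" = 7a 33 is 2 bytes ≤ B = 3; zero-pad to 3 bytes: K' = 7a 33 00.
K' ⊕ ipad = 4c 05 36.  K' ⊕ opad = 26 6f 5c.
Inner input = (K'⊕ipad) ∥ m = 4c 05 36 ∥ d5 39.
Inner hash: even-index sum = 187 mod 256 = 187; odd-index sum = 218 mod 256 = 218 → bb da.
Outer input = (K'⊕opad) ∥ inner = 26 6f 5c ∥ bb da.
Outer hash (tag): even-index sum = 348 mod 256 = 92; odd-index sum = 298 mod 256 = 42 → 5c 2a.

5c2a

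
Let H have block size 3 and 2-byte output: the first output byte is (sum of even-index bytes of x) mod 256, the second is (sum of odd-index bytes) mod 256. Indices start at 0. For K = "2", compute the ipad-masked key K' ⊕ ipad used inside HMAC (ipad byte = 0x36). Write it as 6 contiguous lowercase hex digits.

043636

Key "2" = 32 is 1 byte ≤ B = 3; zero-pad to 3 bytes: K' = 32 00 00.
XOR each byte with 0x36: 32⊕36=04, 00⊕36=36, 00⊕36=36.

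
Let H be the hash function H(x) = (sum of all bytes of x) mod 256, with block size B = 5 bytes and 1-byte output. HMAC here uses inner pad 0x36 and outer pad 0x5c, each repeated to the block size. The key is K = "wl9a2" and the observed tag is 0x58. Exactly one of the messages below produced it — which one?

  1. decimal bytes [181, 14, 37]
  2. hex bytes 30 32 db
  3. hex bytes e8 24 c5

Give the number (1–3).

Key "wl9a2" = 77 6c 39 61 32 is exactly B = 5 bytes: K' = 77 6c 39 61 32.
K' ⊕ ipad = 41 5a 0f 57 04; K' ⊕ opad = 2b 30 65 3d 6e.
m1: inner = H(41 5a 0f 57 04 b5 0e 25) = ed; tag = H(2b 30 65 3d 6e ed) = 58 ← matches
m2: inner = H(41 5a 0f 57 04 30 32 db) = 42; tag = H(2b 30 65 3d 6e 42) = ad
m3: inner = H(41 5a 0f 57 04 e8 24 c5) = d6; tag = H(2b 30 65 3d 6e d6) = 41

1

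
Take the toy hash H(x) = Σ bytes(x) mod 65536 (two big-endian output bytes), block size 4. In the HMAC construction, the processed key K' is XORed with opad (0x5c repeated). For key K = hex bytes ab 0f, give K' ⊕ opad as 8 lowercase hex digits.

f7535c5c

Key hex bytes ab 0f is 2 bytes ≤ B = 4; zero-pad to 4 bytes: K' = ab 0f 00 00.
XOR each byte with 0x5c: ab⊕5c=f7, 0f⊕5c=53, 00⊕5c=5c, 00⊕5c=5c.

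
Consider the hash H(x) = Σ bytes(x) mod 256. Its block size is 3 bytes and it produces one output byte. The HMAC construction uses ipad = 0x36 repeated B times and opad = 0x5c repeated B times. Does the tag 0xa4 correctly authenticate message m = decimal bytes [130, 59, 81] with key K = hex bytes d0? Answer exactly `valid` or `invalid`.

valid

Key hex bytes d0 is 1 byte ≤ B = 3; zero-pad to 3 bytes: K' = d0 00 00.
K' ⊕ ipad = e6 36 36; K' ⊕ opad = 8c 5c 5c.
Inner hash: sum = 230+54+54+130+59+81 = 608; mod 256 = 96 → 60.
Outer hash (recomputed tag): sum = 140+92+92+96 = 420; mod 256 = 164 → a4.
Recomputed tag = a4; claimed = a4 → match.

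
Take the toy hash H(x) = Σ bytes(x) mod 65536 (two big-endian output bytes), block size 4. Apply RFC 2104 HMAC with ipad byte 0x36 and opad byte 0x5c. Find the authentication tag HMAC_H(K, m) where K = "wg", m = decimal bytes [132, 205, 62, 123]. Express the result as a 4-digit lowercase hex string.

0129

Key "wg" = 77 67 is 2 bytes ≤ B = 4; zero-pad to 4 bytes: K' = 77 67 00 00.
K' ⊕ ipad = 41 51 36 36.  K' ⊕ opad = 2b 3b 5c 5c.
Inner input = (K'⊕ipad) ∥ m = 41 51 36 36 ∥ 84 cd 3e 7b.
Inner hash: sum = 65+81+54+54+132+205+62+123 = 776 → 03 08.
Outer input = (K'⊕opad) ∥ inner = 2b 3b 5c 5c ∥ 03 08.
Outer hash (tag): sum = 43+59+92+92+3+8 = 297 → 01 29.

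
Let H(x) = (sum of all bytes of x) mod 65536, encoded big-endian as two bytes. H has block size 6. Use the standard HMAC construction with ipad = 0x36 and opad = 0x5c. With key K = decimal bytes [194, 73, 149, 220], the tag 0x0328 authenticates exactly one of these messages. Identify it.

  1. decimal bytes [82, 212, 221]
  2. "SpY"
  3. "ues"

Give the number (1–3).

1

Key decimal bytes [194, 73, 149, 220] = c2 49 95 dc is 4 bytes ≤ B = 6; zero-pad to 6 bytes: K' = c2 49 95 dc 00 00.
K' ⊕ ipad = f4 7f a3 ea 36 36; K' ⊕ opad = 9e 15 c9 80 5c 5c.
m1: inner = H(f4 7f a3 ea 36 36 52 d4 dd) = 05 6f; tag = H(9e 15 c9 80 5c 5c 05 6f) = 0328 ← matches
m2: inner = H(f4 7f a3 ea 36 36 53 70 59) = 04 88; tag = H(9e 15 c9 80 5c 5c 04 88) = 0340
m3: inner = H(f4 7f a3 ea 36 36 75 65 73) = 04 b9; tag = H(9e 15 c9 80 5c 5c 04 b9) = 0371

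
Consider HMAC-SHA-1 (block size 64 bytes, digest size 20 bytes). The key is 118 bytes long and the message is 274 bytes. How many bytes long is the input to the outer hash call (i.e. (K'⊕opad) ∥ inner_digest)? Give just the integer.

Key is 118 > 64 bytes, so it is hashed to 20 bytes then zero-padded to 64: |K'| = 64.
Outer input = (K'⊕opad) ∥ H(inner) → 64 + 20 = 84 bytes.

84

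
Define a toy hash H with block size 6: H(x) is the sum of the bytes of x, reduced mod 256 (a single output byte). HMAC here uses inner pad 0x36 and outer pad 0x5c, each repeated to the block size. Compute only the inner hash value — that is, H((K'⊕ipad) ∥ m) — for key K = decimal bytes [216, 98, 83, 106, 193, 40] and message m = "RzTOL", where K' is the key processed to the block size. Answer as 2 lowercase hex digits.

Key decimal bytes [216, 98, 83, 106, 193, 40] = d8 62 53 6a c1 28 is exactly B = 6 bytes: K' = d8 62 53 6a c1 28.
K' ⊕ ipad = ee 54 65 5c f7 1e.
Inner input = ee 54 65 5c f7 1e ∥ 52 7a 54 4f 4c.
Inner hash: sum = 238+84+101+92+247+30+82+122+84+79+76 = 1235; mod 256 = 211 → d3.

d3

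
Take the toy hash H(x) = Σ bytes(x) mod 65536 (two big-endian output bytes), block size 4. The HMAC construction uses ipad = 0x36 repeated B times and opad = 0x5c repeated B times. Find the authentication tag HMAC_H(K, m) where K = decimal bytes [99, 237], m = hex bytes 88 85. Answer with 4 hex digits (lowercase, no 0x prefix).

0253

Key decimal bytes [99, 237] = 63 ed is 2 bytes ≤ B = 4; zero-pad to 4 bytes: K' = 63 ed 00 00.
K' ⊕ ipad = 55 db 36 36.  K' ⊕ opad = 3f b1 5c 5c.
Inner input = (K'⊕ipad) ∥ m = 55 db 36 36 ∥ 88 85.
Inner hash: sum = 85+219+54+54+136+133 = 681 → 02 a9.
Outer input = (K'⊕opad) ∥ inner = 3f b1 5c 5c ∥ 02 a9.
Outer hash (tag): sum = 63+177+92+92+2+169 = 595 → 02 53.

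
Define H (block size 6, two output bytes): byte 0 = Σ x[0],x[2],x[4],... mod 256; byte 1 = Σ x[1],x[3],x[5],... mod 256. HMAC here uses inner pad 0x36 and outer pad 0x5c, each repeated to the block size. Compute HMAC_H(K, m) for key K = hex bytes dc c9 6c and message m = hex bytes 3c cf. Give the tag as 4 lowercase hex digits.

Key hex bytes dc c9 6c is 3 bytes ≤ B = 6; zero-pad to 6 bytes: K' = dc c9 6c 00 00 00.
K' ⊕ ipad = ea ff 5a 36 36 36.  K' ⊕ opad = 80 95 30 5c 5c 5c.
Inner input = (K'⊕ipad) ∥ m = ea ff 5a 36 36 36 ∥ 3c cf.
Inner hash: even-index sum = 438 mod 256 = 182; odd-index sum = 570 mod 256 = 58 → b6 3a.
Outer input = (K'⊕opad) ∥ inner = 80 95 30 5c 5c 5c ∥ b6 3a.
Outer hash (tag): even-index sum = 450 mod 256 = 194; odd-index sum = 391 mod 256 = 135 → c2 87.

c287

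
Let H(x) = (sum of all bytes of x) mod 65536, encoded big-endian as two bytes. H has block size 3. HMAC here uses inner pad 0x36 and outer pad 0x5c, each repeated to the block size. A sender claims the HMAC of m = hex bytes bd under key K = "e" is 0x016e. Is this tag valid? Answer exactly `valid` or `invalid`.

valid

Key "e" = 65 is 1 byte ≤ B = 3; zero-pad to 3 bytes: K' = 65 00 00.
K' ⊕ ipad = 53 36 36; K' ⊕ opad = 39 5c 5c.
Inner hash: sum = 83+54+54+189 = 380 → 01 7c.
Outer hash (recomputed tag): sum = 57+92+92+1+124 = 366 → 01 6e.
Recomputed tag = 016e; claimed = 016e → match.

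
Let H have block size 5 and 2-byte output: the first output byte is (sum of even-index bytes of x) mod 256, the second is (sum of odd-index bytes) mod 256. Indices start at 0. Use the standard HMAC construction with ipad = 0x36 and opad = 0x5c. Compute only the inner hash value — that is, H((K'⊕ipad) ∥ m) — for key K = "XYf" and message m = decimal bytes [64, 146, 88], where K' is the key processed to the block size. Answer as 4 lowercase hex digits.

863d

Key "XYf" = 58 59 66 is 3 bytes ≤ B = 5; zero-pad to 5 bytes: K' = 58 59 66 00 00.
K' ⊕ ipad = 6e 6f 50 36 36.
Inner input = 6e 6f 50 36 36 ∥ 40 92 58.
Inner hash: even-index sum = 390 mod 256 = 134; odd-index sum = 317 mod 256 = 61 → 86 3d.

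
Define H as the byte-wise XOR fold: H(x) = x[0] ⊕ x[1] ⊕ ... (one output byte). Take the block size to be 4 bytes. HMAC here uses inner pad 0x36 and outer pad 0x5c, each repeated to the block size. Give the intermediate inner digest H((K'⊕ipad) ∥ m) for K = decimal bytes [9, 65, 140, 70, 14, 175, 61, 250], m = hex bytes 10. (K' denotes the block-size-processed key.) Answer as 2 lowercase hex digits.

f4

Key decimal bytes [9, 65, 140, 70, 14, 175, 61, 250] = 09 41 8c 46 0e af 3d fa is 8 bytes > B = 4, so hash it first: H(key) = e4, then zero-pad to 4 bytes: K' = e4 00 00 00.
K' ⊕ ipad = d2 36 36 36.
Inner input = d2 36 36 36 ∥ 10.
Inner hash: XOR d2⊕36⊕36⊕36⊕10 = f4.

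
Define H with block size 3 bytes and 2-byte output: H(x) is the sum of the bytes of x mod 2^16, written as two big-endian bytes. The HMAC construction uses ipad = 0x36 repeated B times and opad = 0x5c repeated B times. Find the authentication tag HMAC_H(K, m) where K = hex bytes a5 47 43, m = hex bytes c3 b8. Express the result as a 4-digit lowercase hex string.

Key hex bytes a5 47 43 is exactly B = 3 bytes: K' = a5 47 43.
K' ⊕ ipad = 93 71 75.  K' ⊕ opad = f9 1b 1f.
Inner input = (K'⊕ipad) ∥ m = 93 71 75 ∥ c3 b8.
Inner hash: sum = 147+113+117+195+184 = 756 → 02 f4.
Outer input = (K'⊕opad) ∥ inner = f9 1b 1f ∥ 02 f4.
Outer hash (tag): sum = 249+27+31+2+244 = 553 → 02 29.

0229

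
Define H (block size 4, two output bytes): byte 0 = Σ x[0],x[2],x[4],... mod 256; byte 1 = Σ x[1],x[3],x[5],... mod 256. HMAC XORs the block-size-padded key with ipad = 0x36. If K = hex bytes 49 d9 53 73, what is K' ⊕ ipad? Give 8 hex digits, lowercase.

7fef6545

Key hex bytes 49 d9 53 73 is exactly B = 4 bytes: K' = 49 d9 53 73.
XOR each byte with 0x36: 49⊕36=7f, d9⊕36=ef, 53⊕36=65, 73⊕36=45.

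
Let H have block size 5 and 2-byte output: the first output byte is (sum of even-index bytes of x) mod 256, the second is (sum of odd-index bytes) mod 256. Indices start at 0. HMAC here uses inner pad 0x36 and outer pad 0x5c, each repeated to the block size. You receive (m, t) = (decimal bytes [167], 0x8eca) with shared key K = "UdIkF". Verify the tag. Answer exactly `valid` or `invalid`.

Key "UdIkF" = 55 64 49 6b 46 is exactly B = 5 bytes: K' = 55 64 49 6b 46.
K' ⊕ ipad = 63 52 7f 5d 70; K' ⊕ opad = 09 38 15 37 1a.
Inner hash: even-index sum = 338 mod 256 = 82; odd-index sum = 342 mod 256 = 86 → 52 56.
Outer hash (recomputed tag): even-index sum = 142 mod 256 = 142; odd-index sum = 193 mod 256 = 193 → 8e c1.
Recomputed tag = 8ec1; claimed = 8eca → mismatch.

invalid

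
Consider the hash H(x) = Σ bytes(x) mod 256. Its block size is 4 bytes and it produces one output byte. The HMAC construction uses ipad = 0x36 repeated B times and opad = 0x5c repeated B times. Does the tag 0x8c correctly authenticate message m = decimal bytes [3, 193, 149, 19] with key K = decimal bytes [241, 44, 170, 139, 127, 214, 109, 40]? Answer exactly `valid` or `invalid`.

valid

Key decimal bytes [241, 44, 170, 139, 127, 214, 109, 40] = f1 2c aa 8b 7f d6 6d 28 is 8 bytes > B = 4, so hash it first: H(key) = 3c, then zero-pad to 4 bytes: K' = 3c 00 00 00.
K' ⊕ ipad = 0a 36 36 36; K' ⊕ opad = 60 5c 5c 5c.
Inner hash: sum = 10+54+54+54+3+193+149+19 = 536; mod 256 = 24 → 18.
Outer hash (recomputed tag): sum = 96+92+92+92+24 = 396; mod 256 = 140 → 8c.
Recomputed tag = 8c; claimed = 8c → match.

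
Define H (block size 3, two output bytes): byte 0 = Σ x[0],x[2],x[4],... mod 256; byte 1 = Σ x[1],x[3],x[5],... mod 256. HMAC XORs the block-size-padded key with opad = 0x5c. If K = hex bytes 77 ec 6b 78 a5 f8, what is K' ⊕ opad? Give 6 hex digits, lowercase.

Key hex bytes 77 ec 6b 78 a5 f8 is 6 bytes > B = 3, so hash it first: H(key) = 87 5c, then zero-pad to 3 bytes: K' = 87 5c 00.
XOR each byte with 0x5c: 87⊕5c=db, 5c⊕5c=00, 00⊕5c=5c.

db005c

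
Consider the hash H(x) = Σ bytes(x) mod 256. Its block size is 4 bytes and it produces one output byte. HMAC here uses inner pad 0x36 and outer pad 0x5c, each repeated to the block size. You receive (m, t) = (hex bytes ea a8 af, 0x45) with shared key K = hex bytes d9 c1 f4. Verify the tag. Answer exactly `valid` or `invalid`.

Key hex bytes d9 c1 f4 is 3 bytes ≤ B = 4; zero-pad to 4 bytes: K' = d9 c1 f4 00.
K' ⊕ ipad = ef f7 c2 36; K' ⊕ opad = 85 9d a8 5c.
Inner hash: sum = 239+247+194+54+234+168+175 = 1311; mod 256 = 31 → 1f.
Outer hash (recomputed tag): sum = 133+157+168+92+31 = 581; mod 256 = 69 → 45.
Recomputed tag = 45; claimed = 45 → match.

valid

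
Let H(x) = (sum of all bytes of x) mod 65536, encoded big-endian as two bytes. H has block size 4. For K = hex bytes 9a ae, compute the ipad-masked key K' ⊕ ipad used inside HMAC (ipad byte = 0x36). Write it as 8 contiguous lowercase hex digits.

Key hex bytes 9a ae is 2 bytes ≤ B = 4; zero-pad to 4 bytes: K' = 9a ae 00 00.
XOR each byte with 0x36: 9a⊕36=ac, ae⊕36=98, 00⊕36=36, 00⊕36=36.

ac983636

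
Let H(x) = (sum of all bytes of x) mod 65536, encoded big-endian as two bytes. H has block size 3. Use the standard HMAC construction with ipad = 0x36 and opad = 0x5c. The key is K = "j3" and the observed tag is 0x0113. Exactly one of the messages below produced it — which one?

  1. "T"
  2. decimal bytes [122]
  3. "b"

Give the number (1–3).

2

Key "j3" = 6a 33 is 2 bytes ≤ B = 3; zero-pad to 3 bytes: K' = 6a 33 00.
K' ⊕ ipad = 5c 05 36; K' ⊕ opad = 36 6f 5c.
m1: inner = H(5c 05 36 54) = 00 eb; tag = H(36 6f 5c 00 eb) = 01ec
m2: inner = H(5c 05 36 7a) = 01 11; tag = H(36 6f 5c 01 11) = 0113 ← matches
m3: inner = H(5c 05 36 62) = 00 f9; tag = H(36 6f 5c 00 f9) = 01fa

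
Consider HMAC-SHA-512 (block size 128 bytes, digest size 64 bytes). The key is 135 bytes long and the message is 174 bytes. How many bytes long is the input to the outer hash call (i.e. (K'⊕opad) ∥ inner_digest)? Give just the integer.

Key is 135 > 128 bytes, so it is hashed to 64 bytes then zero-padded to 128: |K'| = 128.
Outer input = (K'⊕opad) ∥ H(inner) → 128 + 64 = 192 bytes.

192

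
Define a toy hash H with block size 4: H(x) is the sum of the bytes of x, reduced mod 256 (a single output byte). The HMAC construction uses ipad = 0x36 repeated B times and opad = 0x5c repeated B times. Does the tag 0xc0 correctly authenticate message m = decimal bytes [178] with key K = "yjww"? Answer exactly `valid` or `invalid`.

invalid

Key "yjww" = 79 6a 77 77 is exactly B = 4 bytes: K' = 79 6a 77 77.
K' ⊕ ipad = 4f 5c 41 41; K' ⊕ opad = 25 36 2b 2b.
Inner hash: sum = 79+92+65+65+178 = 479; mod 256 = 223 → df.
Outer hash (recomputed tag): sum = 37+54+43+43+223 = 400; mod 256 = 144 → 90.
Recomputed tag = 90; claimed = c0 → mismatch.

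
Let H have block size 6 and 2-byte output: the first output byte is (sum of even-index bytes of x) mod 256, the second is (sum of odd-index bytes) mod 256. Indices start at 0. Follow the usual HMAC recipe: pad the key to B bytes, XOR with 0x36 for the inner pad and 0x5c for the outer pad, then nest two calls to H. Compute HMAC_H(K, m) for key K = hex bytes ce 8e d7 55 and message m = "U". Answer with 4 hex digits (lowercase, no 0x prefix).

Key hex bytes ce 8e d7 55 is 4 bytes ≤ B = 6; zero-pad to 6 bytes: K' = ce 8e d7 55 00 00.
K' ⊕ ipad = f8 b8 e1 63 36 36.  K' ⊕ opad = 92 d2 8b 09 5c 5c.
Inner input = (K'⊕ipad) ∥ m = f8 b8 e1 63 36 36 ∥ 55.
Inner hash: even-index sum = 612 mod 256 = 100; odd-index sum = 337 mod 256 = 81 → 64 51.
Outer input = (K'⊕opad) ∥ inner = 92 d2 8b 09 5c 5c ∥ 64 51.
Outer hash (tag): even-index sum = 477 mod 256 = 221; odd-index sum = 392 mod 256 = 136 → dd 88.

dd88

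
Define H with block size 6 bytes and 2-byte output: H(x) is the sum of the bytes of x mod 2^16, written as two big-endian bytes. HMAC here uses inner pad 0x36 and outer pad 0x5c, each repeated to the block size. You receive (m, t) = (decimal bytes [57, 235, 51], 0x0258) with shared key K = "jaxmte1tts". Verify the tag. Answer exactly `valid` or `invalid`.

invalid

Key "jaxmte1tts" = 6a 61 78 6d 74 65 31 74 74 73 is 10 bytes > B = 6, so hash it first: H(key) = 04 15, then zero-pad to 6 bytes: K' = 04 15 00 00 00 00.
K' ⊕ ipad = 32 23 36 36 36 36; K' ⊕ opad = 58 49 5c 5c 5c 5c.
Inner hash: sum = 50+35+54+54+54+54+57+235+51 = 644 → 02 84.
Outer hash (recomputed tag): sum = 88+73+92+92+92+92+2+132 = 663 → 02 97.
Recomputed tag = 0297; claimed = 0258 → mismatch.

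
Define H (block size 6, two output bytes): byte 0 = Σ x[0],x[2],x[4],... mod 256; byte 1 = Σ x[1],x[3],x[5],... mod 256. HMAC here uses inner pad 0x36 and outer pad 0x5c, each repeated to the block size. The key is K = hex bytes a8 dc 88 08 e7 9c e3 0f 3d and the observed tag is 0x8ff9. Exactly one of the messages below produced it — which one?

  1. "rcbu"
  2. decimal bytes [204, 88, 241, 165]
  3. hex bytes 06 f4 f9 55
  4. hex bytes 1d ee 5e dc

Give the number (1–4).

Key hex bytes a8 dc 88 08 e7 9c e3 0f 3d is 9 bytes > B = 6, so hash it first: H(key) = 37 8f, then zero-pad to 6 bytes: K' = 37 8f 00 00 00 00.
K' ⊕ ipad = 01 b9 36 36 36 36; K' ⊕ opad = 6b d3 5c 5c 5c 5c.
m1: inner = H(01 b9 36 36 36 36 72 63 62 75) = 41 fd; tag = H(6b d3 5c 5c 5c 5c 41 fd) = 6488
m2: inner = H(01 b9 36 36 36 36 cc 58 f1 a5) = 2a 22; tag = H(6b d3 5c 5c 5c 5c 2a 22) = 4dad
m3: inner = H(01 b9 36 36 36 36 06 f4 f9 55) = 6c 6e; tag = H(6b d3 5c 5c 5c 5c 6c 6e) = 8ff9 ← matches
m4: inner = H(01 b9 36 36 36 36 1d ee 5e dc) = e8 ef; tag = H(6b d3 5c 5c 5c 5c e8 ef) = 0b7a

3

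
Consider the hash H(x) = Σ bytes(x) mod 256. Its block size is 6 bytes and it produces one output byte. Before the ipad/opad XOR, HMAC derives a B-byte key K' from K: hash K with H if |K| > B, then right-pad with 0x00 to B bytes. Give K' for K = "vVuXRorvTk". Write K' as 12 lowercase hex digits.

010000000000

|K| = 10 > B = 6, so first hash the key.
H(K): sum = 118+86+117+88+82+111+114+118+84+107 = 1025; mod 256 = 1 → 01.
Zero-pad H(K) = 01 to 6 bytes: K' = 01 00 00 00 00 00.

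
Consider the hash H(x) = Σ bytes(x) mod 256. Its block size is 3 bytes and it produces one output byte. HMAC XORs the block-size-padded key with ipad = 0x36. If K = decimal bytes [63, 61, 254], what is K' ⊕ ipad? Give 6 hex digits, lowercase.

Key decimal bytes [63, 61, 254] = 3f 3d fe is exactly B = 3 bytes: K' = 3f 3d fe.
XOR each byte with 0x36: 3f⊕36=09, 3d⊕36=0b, fe⊕36=c8.

090bc8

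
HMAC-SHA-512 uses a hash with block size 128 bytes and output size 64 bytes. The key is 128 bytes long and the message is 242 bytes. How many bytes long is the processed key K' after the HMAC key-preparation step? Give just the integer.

Key is 128 ≤ 128 bytes, zero-padded: |K'| = 128.

128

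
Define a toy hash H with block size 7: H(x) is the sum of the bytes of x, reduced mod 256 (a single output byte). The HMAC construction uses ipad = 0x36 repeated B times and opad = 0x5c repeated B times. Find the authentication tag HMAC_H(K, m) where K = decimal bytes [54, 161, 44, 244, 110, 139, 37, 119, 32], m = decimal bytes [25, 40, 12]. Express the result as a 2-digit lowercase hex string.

Key decimal bytes [54, 161, 44, 244, 110, 139, 37, 119, 32] = 36 a1 2c f4 6e 8b 25 77 20 is 9 bytes > B = 7, so hash it first: H(key) = ac, then zero-pad to 7 bytes: K' = ac 00 00 00 00 00 00.
K' ⊕ ipad = 9a 36 36 36 36 36 36.  K' ⊕ opad = f0 5c 5c 5c 5c 5c 5c.
Inner input = (K'⊕ipad) ∥ m = 9a 36 36 36 36 36 36 ∥ 19 28 0c.
Inner hash: sum = 154+54+54+54+54+54+54+25+40+12 = 555; mod 256 = 43 → 2b.
Outer input = (K'⊕opad) ∥ inner = f0 5c 5c 5c 5c 5c 5c ∥ 2b.
Outer hash (tag): sum = 240+92+92+92+92+92+92+43 = 835; mod 256 = 67 → 43.

43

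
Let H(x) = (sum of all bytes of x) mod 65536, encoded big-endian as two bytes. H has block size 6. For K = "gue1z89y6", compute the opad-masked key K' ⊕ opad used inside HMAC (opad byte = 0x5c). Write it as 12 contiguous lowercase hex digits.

Key "gue1z89y6" = 67 75 65 31 7a 38 39 79 36 is 9 bytes > B = 6, so hash it first: H(key) = 03 0c, then zero-pad to 6 bytes: K' = 03 0c 00 00 00 00.
XOR each byte with 0x5c: 03⊕5c=5f, 0c⊕5c=50, 00⊕5c=5c, 00⊕5c=5c, 00⊕5c=5c, 00⊕5c=5c.

5f505c5c5c5c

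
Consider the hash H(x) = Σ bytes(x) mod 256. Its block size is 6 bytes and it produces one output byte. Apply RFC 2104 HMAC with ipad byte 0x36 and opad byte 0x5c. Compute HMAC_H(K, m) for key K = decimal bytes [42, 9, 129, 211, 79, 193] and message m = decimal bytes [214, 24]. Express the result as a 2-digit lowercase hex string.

3c

Key decimal bytes [42, 9, 129, 211, 79, 193] = 2a 09 81 d3 4f c1 is exactly B = 6 bytes: K' = 2a 09 81 d3 4f c1.
K' ⊕ ipad = 1c 3f b7 e5 79 f7.  K' ⊕ opad = 76 55 dd 8f 13 9d.
Inner input = (K'⊕ipad) ∥ m = 1c 3f b7 e5 79 f7 ∥ d6 18.
Inner hash: sum = 28+63+183+229+121+247+214+24 = 1109; mod 256 = 85 → 55.
Outer input = (K'⊕opad) ∥ inner = 76 55 dd 8f 13 9d ∥ 55.
Outer hash (tag): sum = 118+85+221+143+19+157+85 = 828; mod 256 = 60 → 3c.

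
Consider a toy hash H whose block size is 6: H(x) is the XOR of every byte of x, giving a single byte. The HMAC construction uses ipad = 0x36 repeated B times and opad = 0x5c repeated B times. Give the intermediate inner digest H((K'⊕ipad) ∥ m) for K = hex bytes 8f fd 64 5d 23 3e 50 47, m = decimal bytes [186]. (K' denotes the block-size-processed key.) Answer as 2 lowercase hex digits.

fb

Key hex bytes 8f fd 64 5d 23 3e 50 47 is 8 bytes > B = 6, so hash it first: H(key) = 41, then zero-pad to 6 bytes: K' = 41 00 00 00 00 00.
K' ⊕ ipad = 77 36 36 36 36 36.
Inner input = 77 36 36 36 36 36 ∥ ba.
Inner hash: XOR 77⊕36⊕36⊕36⊕36⊕36⊕ba = fb.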